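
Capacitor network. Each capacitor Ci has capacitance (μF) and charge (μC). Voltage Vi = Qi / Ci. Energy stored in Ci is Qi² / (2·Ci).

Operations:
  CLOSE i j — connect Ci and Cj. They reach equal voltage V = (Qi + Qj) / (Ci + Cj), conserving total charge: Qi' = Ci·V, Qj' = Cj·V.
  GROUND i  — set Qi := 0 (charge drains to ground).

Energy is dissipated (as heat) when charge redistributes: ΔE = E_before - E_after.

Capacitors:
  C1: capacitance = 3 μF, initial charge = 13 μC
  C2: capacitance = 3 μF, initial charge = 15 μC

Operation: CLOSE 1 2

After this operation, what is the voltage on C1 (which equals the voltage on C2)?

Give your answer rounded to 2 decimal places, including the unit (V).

Answer: 4.67 V

Derivation:
Initial: C1(3μF, Q=13μC, V=4.33V), C2(3μF, Q=15μC, V=5.00V)
Op 1: CLOSE 1-2: Q_total=28.00, C_total=6.00, V=4.67; Q1=14.00, Q2=14.00; dissipated=0.333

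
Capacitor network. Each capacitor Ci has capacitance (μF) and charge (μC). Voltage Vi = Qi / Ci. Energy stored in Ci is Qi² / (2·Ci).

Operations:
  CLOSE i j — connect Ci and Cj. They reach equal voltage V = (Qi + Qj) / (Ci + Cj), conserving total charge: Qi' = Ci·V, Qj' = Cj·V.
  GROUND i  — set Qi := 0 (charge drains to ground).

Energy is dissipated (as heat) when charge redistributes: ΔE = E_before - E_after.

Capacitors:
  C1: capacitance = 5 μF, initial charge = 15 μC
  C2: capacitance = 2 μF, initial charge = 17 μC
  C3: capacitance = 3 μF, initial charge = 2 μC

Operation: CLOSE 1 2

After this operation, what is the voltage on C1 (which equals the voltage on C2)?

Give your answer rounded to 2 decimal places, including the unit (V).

Initial: C1(5μF, Q=15μC, V=3.00V), C2(2μF, Q=17μC, V=8.50V), C3(3μF, Q=2μC, V=0.67V)
Op 1: CLOSE 1-2: Q_total=32.00, C_total=7.00, V=4.57; Q1=22.86, Q2=9.14; dissipated=21.607

Answer: 4.57 V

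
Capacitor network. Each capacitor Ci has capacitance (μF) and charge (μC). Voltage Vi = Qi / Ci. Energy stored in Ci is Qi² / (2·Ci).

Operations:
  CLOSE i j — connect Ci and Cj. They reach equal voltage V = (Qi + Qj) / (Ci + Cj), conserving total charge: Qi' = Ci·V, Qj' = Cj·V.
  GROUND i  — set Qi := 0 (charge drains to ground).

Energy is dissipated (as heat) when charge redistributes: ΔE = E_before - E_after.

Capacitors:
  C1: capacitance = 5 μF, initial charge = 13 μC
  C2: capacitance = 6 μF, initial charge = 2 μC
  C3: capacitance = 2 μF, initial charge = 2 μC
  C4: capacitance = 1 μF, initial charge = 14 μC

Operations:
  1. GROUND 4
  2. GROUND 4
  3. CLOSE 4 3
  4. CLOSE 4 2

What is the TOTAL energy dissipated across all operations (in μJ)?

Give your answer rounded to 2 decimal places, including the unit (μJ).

Initial: C1(5μF, Q=13μC, V=2.60V), C2(6μF, Q=2μC, V=0.33V), C3(2μF, Q=2μC, V=1.00V), C4(1μF, Q=14μC, V=14.00V)
Op 1: GROUND 4: Q4=0; energy lost=98.000
Op 2: GROUND 4: Q4=0; energy lost=0.000
Op 3: CLOSE 4-3: Q_total=2.00, C_total=3.00, V=0.67; Q4=0.67, Q3=1.33; dissipated=0.333
Op 4: CLOSE 4-2: Q_total=2.67, C_total=7.00, V=0.38; Q4=0.38, Q2=2.29; dissipated=0.048
Total dissipated: 98.381 μJ

Answer: 98.38 μJ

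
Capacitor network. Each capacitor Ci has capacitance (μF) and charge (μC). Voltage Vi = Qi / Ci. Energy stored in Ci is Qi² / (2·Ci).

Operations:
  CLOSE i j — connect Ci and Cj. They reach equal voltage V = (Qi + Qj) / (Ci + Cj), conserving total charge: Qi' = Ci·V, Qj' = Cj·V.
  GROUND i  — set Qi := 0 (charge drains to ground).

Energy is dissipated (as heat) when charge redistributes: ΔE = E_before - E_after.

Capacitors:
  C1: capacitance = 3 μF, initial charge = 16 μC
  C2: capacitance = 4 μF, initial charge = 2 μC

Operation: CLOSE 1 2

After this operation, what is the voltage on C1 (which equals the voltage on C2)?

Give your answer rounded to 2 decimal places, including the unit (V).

Answer: 2.57 V

Derivation:
Initial: C1(3μF, Q=16μC, V=5.33V), C2(4μF, Q=2μC, V=0.50V)
Op 1: CLOSE 1-2: Q_total=18.00, C_total=7.00, V=2.57; Q1=7.71, Q2=10.29; dissipated=20.024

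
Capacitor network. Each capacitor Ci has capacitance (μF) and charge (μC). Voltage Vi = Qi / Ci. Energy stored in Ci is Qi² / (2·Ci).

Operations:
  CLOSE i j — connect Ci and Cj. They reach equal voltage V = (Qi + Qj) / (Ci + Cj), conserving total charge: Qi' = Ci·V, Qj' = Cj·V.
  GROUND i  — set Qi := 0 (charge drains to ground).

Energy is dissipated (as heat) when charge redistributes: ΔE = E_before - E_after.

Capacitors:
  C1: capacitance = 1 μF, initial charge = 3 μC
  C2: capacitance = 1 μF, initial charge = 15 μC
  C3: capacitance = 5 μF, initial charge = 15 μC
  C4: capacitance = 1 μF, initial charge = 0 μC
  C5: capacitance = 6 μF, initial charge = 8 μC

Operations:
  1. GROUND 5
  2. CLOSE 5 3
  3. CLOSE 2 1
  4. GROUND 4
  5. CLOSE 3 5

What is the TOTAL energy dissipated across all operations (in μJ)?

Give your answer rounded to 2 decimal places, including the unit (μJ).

Answer: 53.61 μJ

Derivation:
Initial: C1(1μF, Q=3μC, V=3.00V), C2(1μF, Q=15μC, V=15.00V), C3(5μF, Q=15μC, V=3.00V), C4(1μF, Q=0μC, V=0.00V), C5(6μF, Q=8μC, V=1.33V)
Op 1: GROUND 5: Q5=0; energy lost=5.333
Op 2: CLOSE 5-3: Q_total=15.00, C_total=11.00, V=1.36; Q5=8.18, Q3=6.82; dissipated=12.273
Op 3: CLOSE 2-1: Q_total=18.00, C_total=2.00, V=9.00; Q2=9.00, Q1=9.00; dissipated=36.000
Op 4: GROUND 4: Q4=0; energy lost=0.000
Op 5: CLOSE 3-5: Q_total=15.00, C_total=11.00, V=1.36; Q3=6.82, Q5=8.18; dissipated=0.000
Total dissipated: 53.606 μJ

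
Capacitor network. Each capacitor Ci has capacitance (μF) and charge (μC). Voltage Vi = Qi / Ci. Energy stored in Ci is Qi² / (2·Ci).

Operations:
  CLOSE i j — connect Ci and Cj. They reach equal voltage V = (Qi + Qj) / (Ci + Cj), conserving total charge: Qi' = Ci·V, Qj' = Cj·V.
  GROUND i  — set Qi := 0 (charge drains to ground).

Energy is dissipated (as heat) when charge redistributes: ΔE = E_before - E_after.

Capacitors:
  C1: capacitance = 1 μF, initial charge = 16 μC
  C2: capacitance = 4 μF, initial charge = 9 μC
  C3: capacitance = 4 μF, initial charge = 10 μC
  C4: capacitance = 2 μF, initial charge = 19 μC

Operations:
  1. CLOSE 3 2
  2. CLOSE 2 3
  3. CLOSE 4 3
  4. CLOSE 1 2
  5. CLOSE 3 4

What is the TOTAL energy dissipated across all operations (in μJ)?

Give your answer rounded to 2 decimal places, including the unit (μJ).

Answer: 108.16 μJ

Derivation:
Initial: C1(1μF, Q=16μC, V=16.00V), C2(4μF, Q=9μC, V=2.25V), C3(4μF, Q=10μC, V=2.50V), C4(2μF, Q=19μC, V=9.50V)
Op 1: CLOSE 3-2: Q_total=19.00, C_total=8.00, V=2.38; Q3=9.50, Q2=9.50; dissipated=0.062
Op 2: CLOSE 2-3: Q_total=19.00, C_total=8.00, V=2.38; Q2=9.50, Q3=9.50; dissipated=0.000
Op 3: CLOSE 4-3: Q_total=28.50, C_total=6.00, V=4.75; Q4=9.50, Q3=19.00; dissipated=33.844
Op 4: CLOSE 1-2: Q_total=25.50, C_total=5.00, V=5.10; Q1=5.10, Q2=20.40; dissipated=74.256
Op 5: CLOSE 3-4: Q_total=28.50, C_total=6.00, V=4.75; Q3=19.00, Q4=9.50; dissipated=0.000
Total dissipated: 108.162 μJ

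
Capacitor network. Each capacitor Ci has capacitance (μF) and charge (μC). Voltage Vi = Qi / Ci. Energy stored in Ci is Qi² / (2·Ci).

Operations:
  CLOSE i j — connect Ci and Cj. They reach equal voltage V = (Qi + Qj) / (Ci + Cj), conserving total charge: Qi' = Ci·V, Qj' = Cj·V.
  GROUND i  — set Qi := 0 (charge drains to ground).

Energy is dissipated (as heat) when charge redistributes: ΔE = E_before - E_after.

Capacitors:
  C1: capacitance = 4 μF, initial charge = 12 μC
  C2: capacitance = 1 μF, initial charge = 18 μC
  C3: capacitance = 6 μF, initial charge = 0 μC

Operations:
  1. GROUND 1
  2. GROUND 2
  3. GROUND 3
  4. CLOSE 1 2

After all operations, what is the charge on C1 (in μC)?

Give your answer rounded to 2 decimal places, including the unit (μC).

Initial: C1(4μF, Q=12μC, V=3.00V), C2(1μF, Q=18μC, V=18.00V), C3(6μF, Q=0μC, V=0.00V)
Op 1: GROUND 1: Q1=0; energy lost=18.000
Op 2: GROUND 2: Q2=0; energy lost=162.000
Op 3: GROUND 3: Q3=0; energy lost=0.000
Op 4: CLOSE 1-2: Q_total=0.00, C_total=5.00, V=0.00; Q1=0.00, Q2=0.00; dissipated=0.000
Final charges: Q1=0.00, Q2=0.00, Q3=0.00

Answer: 0.00 μC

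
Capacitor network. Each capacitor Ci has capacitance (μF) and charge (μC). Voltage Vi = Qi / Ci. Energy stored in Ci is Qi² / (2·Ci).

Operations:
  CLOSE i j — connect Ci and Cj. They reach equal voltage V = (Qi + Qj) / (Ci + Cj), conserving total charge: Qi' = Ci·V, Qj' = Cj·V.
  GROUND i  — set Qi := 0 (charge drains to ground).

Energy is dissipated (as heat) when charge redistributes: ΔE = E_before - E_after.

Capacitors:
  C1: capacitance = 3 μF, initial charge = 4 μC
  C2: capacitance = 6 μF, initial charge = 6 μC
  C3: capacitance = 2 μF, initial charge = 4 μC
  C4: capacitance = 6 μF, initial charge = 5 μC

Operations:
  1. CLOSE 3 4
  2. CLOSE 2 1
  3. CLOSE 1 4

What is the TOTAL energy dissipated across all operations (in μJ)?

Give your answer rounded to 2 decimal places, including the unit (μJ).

Initial: C1(3μF, Q=4μC, V=1.33V), C2(6μF, Q=6μC, V=1.00V), C3(2μF, Q=4μC, V=2.00V), C4(6μF, Q=5μC, V=0.83V)
Op 1: CLOSE 3-4: Q_total=9.00, C_total=8.00, V=1.12; Q3=2.25, Q4=6.75; dissipated=1.021
Op 2: CLOSE 2-1: Q_total=10.00, C_total=9.00, V=1.11; Q2=6.67, Q1=3.33; dissipated=0.111
Op 3: CLOSE 1-4: Q_total=10.08, C_total=9.00, V=1.12; Q1=3.36, Q4=6.72; dissipated=0.000
Total dissipated: 1.132 μJ

Answer: 1.13 μJ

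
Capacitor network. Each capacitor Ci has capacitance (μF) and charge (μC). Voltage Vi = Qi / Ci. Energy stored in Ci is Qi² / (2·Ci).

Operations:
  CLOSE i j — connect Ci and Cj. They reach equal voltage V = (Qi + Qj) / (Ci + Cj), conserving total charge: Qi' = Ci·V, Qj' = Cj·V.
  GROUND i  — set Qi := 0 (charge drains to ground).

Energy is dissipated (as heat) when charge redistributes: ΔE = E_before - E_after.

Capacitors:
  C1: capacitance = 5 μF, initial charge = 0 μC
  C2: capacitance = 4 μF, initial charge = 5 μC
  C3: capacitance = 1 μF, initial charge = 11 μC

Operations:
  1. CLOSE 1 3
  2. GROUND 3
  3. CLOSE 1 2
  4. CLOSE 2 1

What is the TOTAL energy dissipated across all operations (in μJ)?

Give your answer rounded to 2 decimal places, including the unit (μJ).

Answer: 52.48 μJ

Derivation:
Initial: C1(5μF, Q=0μC, V=0.00V), C2(4μF, Q=5μC, V=1.25V), C3(1μF, Q=11μC, V=11.00V)
Op 1: CLOSE 1-3: Q_total=11.00, C_total=6.00, V=1.83; Q1=9.17, Q3=1.83; dissipated=50.417
Op 2: GROUND 3: Q3=0; energy lost=1.681
Op 3: CLOSE 1-2: Q_total=14.17, C_total=9.00, V=1.57; Q1=7.87, Q2=6.30; dissipated=0.378
Op 4: CLOSE 2-1: Q_total=14.17, C_total=9.00, V=1.57; Q2=6.30, Q1=7.87; dissipated=0.000
Total dissipated: 52.475 μJ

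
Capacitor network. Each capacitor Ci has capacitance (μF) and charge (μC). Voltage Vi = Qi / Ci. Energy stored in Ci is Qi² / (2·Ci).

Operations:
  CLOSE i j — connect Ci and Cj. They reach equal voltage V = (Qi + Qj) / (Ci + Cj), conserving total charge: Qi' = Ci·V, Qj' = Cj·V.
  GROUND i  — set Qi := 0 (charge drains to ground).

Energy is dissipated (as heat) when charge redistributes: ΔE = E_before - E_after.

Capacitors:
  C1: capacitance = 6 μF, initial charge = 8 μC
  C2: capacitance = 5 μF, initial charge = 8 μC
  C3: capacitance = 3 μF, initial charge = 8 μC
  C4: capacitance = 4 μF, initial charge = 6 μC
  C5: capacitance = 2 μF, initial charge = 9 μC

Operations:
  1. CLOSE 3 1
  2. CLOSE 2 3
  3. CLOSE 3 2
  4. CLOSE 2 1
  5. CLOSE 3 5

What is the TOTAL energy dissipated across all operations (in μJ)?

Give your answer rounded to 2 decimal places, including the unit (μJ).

Initial: C1(6μF, Q=8μC, V=1.33V), C2(5μF, Q=8μC, V=1.60V), C3(3μF, Q=8μC, V=2.67V), C4(4μF, Q=6μC, V=1.50V), C5(2μF, Q=9μC, V=4.50V)
Op 1: CLOSE 3-1: Q_total=16.00, C_total=9.00, V=1.78; Q3=5.33, Q1=10.67; dissipated=1.778
Op 2: CLOSE 2-3: Q_total=13.33, C_total=8.00, V=1.67; Q2=8.33, Q3=5.00; dissipated=0.030
Op 3: CLOSE 3-2: Q_total=13.33, C_total=8.00, V=1.67; Q3=5.00, Q2=8.33; dissipated=0.000
Op 4: CLOSE 2-1: Q_total=19.00, C_total=11.00, V=1.73; Q2=8.64, Q1=10.36; dissipated=0.017
Op 5: CLOSE 3-5: Q_total=14.00, C_total=5.00, V=2.80; Q3=8.40, Q5=5.60; dissipated=4.817
Total dissipated: 6.641 μJ

Answer: 6.64 μJ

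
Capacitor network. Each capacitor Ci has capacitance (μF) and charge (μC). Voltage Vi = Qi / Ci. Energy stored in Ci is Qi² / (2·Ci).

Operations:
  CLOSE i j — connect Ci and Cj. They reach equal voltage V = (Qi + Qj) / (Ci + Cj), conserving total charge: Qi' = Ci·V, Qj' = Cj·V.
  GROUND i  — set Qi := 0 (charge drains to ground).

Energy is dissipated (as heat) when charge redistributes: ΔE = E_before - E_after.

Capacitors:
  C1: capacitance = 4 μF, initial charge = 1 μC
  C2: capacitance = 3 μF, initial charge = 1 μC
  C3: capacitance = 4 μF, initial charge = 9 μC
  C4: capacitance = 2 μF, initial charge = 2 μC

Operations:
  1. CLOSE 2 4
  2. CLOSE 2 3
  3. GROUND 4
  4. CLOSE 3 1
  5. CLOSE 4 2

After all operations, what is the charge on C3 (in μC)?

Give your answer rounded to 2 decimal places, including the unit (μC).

Initial: C1(4μF, Q=1μC, V=0.25V), C2(3μF, Q=1μC, V=0.33V), C3(4μF, Q=9μC, V=2.25V), C4(2μF, Q=2μC, V=1.00V)
Op 1: CLOSE 2-4: Q_total=3.00, C_total=5.00, V=0.60; Q2=1.80, Q4=1.20; dissipated=0.267
Op 2: CLOSE 2-3: Q_total=10.80, C_total=7.00, V=1.54; Q2=4.63, Q3=6.17; dissipated=2.334
Op 3: GROUND 4: Q4=0; energy lost=0.360
Op 4: CLOSE 3-1: Q_total=7.17, C_total=8.00, V=0.90; Q3=3.59, Q1=3.59; dissipated=1.671
Op 5: CLOSE 4-2: Q_total=4.63, C_total=5.00, V=0.93; Q4=1.85, Q2=2.78; dissipated=1.428
Final charges: Q1=3.59, Q2=2.78, Q3=3.59, Q4=1.85

Answer: 3.59 μC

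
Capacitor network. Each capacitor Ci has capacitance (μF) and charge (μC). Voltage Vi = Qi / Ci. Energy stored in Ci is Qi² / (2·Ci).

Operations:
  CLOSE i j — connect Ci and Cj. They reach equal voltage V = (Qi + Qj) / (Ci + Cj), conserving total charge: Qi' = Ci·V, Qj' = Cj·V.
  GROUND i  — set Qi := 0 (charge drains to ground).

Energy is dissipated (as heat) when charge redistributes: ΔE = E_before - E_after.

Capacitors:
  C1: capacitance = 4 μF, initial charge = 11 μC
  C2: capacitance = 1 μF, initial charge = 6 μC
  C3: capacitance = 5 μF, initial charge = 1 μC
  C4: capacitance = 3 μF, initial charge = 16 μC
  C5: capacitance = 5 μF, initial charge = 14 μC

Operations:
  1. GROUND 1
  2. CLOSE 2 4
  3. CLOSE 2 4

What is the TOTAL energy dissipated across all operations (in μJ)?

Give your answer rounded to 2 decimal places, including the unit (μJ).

Initial: C1(4μF, Q=11μC, V=2.75V), C2(1μF, Q=6μC, V=6.00V), C3(5μF, Q=1μC, V=0.20V), C4(3μF, Q=16μC, V=5.33V), C5(5μF, Q=14μC, V=2.80V)
Op 1: GROUND 1: Q1=0; energy lost=15.125
Op 2: CLOSE 2-4: Q_total=22.00, C_total=4.00, V=5.50; Q2=5.50, Q4=16.50; dissipated=0.167
Op 3: CLOSE 2-4: Q_total=22.00, C_total=4.00, V=5.50; Q2=5.50, Q4=16.50; dissipated=0.000
Total dissipated: 15.292 μJ

Answer: 15.29 μJ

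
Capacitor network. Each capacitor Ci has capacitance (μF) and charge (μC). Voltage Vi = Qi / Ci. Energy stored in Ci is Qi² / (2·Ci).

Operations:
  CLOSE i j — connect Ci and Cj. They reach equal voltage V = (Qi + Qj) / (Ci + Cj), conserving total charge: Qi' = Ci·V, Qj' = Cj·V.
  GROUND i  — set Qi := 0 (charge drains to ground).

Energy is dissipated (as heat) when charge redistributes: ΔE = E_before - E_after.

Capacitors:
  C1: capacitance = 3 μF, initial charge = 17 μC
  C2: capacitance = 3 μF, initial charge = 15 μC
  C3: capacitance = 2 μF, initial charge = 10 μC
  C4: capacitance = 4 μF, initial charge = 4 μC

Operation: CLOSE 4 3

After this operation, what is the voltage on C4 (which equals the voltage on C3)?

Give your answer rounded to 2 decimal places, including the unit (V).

Answer: 2.33 V

Derivation:
Initial: C1(3μF, Q=17μC, V=5.67V), C2(3μF, Q=15μC, V=5.00V), C3(2μF, Q=10μC, V=5.00V), C4(4μF, Q=4μC, V=1.00V)
Op 1: CLOSE 4-3: Q_total=14.00, C_total=6.00, V=2.33; Q4=9.33, Q3=4.67; dissipated=10.667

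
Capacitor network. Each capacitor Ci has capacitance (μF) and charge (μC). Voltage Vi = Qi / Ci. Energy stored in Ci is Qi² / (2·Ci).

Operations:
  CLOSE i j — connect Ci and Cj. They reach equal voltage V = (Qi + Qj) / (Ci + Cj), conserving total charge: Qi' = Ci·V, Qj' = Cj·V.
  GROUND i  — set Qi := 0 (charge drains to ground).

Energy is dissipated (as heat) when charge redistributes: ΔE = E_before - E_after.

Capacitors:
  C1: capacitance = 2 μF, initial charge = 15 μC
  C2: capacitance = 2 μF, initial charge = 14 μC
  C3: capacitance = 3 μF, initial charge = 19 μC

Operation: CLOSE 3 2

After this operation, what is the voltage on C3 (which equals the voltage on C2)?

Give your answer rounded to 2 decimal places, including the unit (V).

Initial: C1(2μF, Q=15μC, V=7.50V), C2(2μF, Q=14μC, V=7.00V), C3(3μF, Q=19μC, V=6.33V)
Op 1: CLOSE 3-2: Q_total=33.00, C_total=5.00, V=6.60; Q3=19.80, Q2=13.20; dissipated=0.267

Answer: 6.60 V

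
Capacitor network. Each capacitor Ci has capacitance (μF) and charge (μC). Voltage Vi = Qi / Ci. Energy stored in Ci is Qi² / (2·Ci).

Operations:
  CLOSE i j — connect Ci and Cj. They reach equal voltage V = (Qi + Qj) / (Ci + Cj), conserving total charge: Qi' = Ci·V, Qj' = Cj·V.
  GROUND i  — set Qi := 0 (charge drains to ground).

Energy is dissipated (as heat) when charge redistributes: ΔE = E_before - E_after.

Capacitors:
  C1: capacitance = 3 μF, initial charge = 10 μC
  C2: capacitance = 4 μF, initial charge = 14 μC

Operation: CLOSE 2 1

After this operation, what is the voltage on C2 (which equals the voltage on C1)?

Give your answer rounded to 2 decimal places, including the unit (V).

Initial: C1(3μF, Q=10μC, V=3.33V), C2(4μF, Q=14μC, V=3.50V)
Op 1: CLOSE 2-1: Q_total=24.00, C_total=7.00, V=3.43; Q2=13.71, Q1=10.29; dissipated=0.024

Answer: 3.43 V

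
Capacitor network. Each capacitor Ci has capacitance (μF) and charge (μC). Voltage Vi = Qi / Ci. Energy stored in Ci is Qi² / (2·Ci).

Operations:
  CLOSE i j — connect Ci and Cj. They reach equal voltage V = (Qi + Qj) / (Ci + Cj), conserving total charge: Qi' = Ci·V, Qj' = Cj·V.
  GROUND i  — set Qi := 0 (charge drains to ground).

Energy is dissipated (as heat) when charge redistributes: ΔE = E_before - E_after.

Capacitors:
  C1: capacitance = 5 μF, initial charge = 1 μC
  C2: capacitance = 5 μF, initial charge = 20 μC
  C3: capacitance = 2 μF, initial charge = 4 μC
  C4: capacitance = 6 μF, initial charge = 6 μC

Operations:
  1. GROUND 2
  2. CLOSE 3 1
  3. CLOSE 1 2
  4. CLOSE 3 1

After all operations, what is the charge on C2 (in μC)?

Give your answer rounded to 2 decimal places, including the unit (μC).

Initial: C1(5μF, Q=1μC, V=0.20V), C2(5μF, Q=20μC, V=4.00V), C3(2μF, Q=4μC, V=2.00V), C4(6μF, Q=6μC, V=1.00V)
Op 1: GROUND 2: Q2=0; energy lost=40.000
Op 2: CLOSE 3-1: Q_total=5.00, C_total=7.00, V=0.71; Q3=1.43, Q1=3.57; dissipated=2.314
Op 3: CLOSE 1-2: Q_total=3.57, C_total=10.00, V=0.36; Q1=1.79, Q2=1.79; dissipated=0.638
Op 4: CLOSE 3-1: Q_total=3.21, C_total=7.00, V=0.46; Q3=0.92, Q1=2.30; dissipated=0.091
Final charges: Q1=2.30, Q2=1.79, Q3=0.92, Q4=6.00

Answer: 1.79 μC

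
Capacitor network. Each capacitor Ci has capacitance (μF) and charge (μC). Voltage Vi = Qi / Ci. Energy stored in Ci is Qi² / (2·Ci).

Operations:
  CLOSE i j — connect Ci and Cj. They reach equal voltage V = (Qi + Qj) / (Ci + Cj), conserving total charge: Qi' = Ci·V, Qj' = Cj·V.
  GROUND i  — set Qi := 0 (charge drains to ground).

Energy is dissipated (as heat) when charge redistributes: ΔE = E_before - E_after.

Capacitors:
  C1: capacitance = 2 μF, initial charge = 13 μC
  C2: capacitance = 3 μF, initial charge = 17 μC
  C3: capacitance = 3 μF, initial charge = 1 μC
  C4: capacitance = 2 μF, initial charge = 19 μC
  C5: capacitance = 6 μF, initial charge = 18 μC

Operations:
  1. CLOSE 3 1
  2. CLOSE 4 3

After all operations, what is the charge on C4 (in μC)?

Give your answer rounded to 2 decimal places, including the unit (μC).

Answer: 10.96 μC

Derivation:
Initial: C1(2μF, Q=13μC, V=6.50V), C2(3μF, Q=17μC, V=5.67V), C3(3μF, Q=1μC, V=0.33V), C4(2μF, Q=19μC, V=9.50V), C5(6μF, Q=18μC, V=3.00V)
Op 1: CLOSE 3-1: Q_total=14.00, C_total=5.00, V=2.80; Q3=8.40, Q1=5.60; dissipated=22.817
Op 2: CLOSE 4-3: Q_total=27.40, C_total=5.00, V=5.48; Q4=10.96, Q3=16.44; dissipated=26.934
Final charges: Q1=5.60, Q2=17.00, Q3=16.44, Q4=10.96, Q5=18.00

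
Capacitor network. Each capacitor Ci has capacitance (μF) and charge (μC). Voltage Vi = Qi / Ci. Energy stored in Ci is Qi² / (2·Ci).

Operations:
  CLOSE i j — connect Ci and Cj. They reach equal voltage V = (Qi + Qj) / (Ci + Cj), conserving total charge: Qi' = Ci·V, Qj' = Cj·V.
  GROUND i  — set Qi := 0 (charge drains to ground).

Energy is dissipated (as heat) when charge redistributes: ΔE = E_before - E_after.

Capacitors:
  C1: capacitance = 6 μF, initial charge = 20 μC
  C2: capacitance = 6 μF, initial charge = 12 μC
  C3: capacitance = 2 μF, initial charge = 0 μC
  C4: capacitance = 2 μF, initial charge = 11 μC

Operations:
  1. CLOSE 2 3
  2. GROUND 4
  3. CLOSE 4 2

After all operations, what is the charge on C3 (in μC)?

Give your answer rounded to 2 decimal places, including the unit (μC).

Initial: C1(6μF, Q=20μC, V=3.33V), C2(6μF, Q=12μC, V=2.00V), C3(2μF, Q=0μC, V=0.00V), C4(2μF, Q=11μC, V=5.50V)
Op 1: CLOSE 2-3: Q_total=12.00, C_total=8.00, V=1.50; Q2=9.00, Q3=3.00; dissipated=3.000
Op 2: GROUND 4: Q4=0; energy lost=30.250
Op 3: CLOSE 4-2: Q_total=9.00, C_total=8.00, V=1.12; Q4=2.25, Q2=6.75; dissipated=1.688
Final charges: Q1=20.00, Q2=6.75, Q3=3.00, Q4=2.25

Answer: 3.00 μC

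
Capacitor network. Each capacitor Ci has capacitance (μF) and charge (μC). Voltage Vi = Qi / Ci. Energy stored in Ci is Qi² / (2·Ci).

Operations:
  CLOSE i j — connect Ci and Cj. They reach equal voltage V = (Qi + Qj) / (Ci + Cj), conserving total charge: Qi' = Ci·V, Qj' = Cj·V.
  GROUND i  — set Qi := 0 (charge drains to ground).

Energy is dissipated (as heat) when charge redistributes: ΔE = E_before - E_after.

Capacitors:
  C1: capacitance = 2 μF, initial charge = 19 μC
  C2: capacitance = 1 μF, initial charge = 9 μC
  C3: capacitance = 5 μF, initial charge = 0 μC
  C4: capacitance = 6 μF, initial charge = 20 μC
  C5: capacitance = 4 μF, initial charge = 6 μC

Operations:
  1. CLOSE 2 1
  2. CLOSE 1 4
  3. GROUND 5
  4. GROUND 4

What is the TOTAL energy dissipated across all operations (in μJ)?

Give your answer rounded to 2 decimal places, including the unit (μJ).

Initial: C1(2μF, Q=19μC, V=9.50V), C2(1μF, Q=9μC, V=9.00V), C3(5μF, Q=0μC, V=0.00V), C4(6μF, Q=20μC, V=3.33V), C5(4μF, Q=6μC, V=1.50V)
Op 1: CLOSE 2-1: Q_total=28.00, C_total=3.00, V=9.33; Q2=9.33, Q1=18.67; dissipated=0.083
Op 2: CLOSE 1-4: Q_total=38.67, C_total=8.00, V=4.83; Q1=9.67, Q4=29.00; dissipated=27.000
Op 3: GROUND 5: Q5=0; energy lost=4.500
Op 4: GROUND 4: Q4=0; energy lost=70.083
Total dissipated: 101.667 μJ

Answer: 101.67 μJ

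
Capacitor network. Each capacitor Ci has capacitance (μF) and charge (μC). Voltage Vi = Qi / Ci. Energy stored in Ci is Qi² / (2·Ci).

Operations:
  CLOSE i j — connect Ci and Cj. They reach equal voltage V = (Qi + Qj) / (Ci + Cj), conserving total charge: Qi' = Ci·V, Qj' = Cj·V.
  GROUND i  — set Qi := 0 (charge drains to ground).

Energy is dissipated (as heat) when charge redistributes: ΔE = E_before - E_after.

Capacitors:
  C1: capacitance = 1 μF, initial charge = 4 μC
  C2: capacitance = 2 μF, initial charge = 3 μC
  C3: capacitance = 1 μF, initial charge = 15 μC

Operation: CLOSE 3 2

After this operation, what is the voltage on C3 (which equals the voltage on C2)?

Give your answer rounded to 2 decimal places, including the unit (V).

Initial: C1(1μF, Q=4μC, V=4.00V), C2(2μF, Q=3μC, V=1.50V), C3(1μF, Q=15μC, V=15.00V)
Op 1: CLOSE 3-2: Q_total=18.00, C_total=3.00, V=6.00; Q3=6.00, Q2=12.00; dissipated=60.750

Answer: 6.00 V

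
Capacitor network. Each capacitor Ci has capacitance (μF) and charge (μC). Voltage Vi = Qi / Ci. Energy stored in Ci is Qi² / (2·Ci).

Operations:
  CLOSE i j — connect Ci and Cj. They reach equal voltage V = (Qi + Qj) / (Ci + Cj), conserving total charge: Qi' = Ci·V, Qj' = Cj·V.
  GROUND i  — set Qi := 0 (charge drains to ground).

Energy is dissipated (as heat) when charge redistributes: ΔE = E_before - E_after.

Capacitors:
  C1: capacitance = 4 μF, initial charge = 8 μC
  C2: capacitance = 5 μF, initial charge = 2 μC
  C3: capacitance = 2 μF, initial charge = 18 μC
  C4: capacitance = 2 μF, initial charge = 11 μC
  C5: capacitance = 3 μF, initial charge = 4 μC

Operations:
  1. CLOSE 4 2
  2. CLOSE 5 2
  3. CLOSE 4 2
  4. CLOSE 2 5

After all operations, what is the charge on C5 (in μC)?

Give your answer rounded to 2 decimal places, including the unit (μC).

Initial: C1(4μF, Q=8μC, V=2.00V), C2(5μF, Q=2μC, V=0.40V), C3(2μF, Q=18μC, V=9.00V), C4(2μF, Q=11μC, V=5.50V), C5(3μF, Q=4μC, V=1.33V)
Op 1: CLOSE 4-2: Q_total=13.00, C_total=7.00, V=1.86; Q4=3.71, Q2=9.29; dissipated=18.579
Op 2: CLOSE 5-2: Q_total=13.29, C_total=8.00, V=1.66; Q5=4.98, Q2=8.30; dissipated=0.257
Op 3: CLOSE 4-2: Q_total=12.02, C_total=7.00, V=1.72; Q4=3.43, Q2=8.58; dissipated=0.028
Op 4: CLOSE 2-5: Q_total=13.57, C_total=8.00, V=1.70; Q2=8.48, Q5=5.09; dissipated=0.003
Final charges: Q1=8.00, Q2=8.48, Q3=18.00, Q4=3.43, Q5=5.09

Answer: 5.09 μC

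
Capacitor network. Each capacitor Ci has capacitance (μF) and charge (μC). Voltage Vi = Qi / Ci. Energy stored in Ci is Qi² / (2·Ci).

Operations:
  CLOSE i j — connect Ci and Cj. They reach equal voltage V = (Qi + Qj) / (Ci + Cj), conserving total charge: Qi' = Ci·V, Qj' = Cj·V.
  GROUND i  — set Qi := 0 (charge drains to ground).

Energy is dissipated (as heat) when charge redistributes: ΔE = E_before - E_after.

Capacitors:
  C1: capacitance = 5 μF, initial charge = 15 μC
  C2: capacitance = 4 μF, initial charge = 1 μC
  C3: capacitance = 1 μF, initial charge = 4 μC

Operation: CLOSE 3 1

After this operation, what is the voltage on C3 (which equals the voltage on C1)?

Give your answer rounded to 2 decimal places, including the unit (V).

Answer: 3.17 V

Derivation:
Initial: C1(5μF, Q=15μC, V=3.00V), C2(4μF, Q=1μC, V=0.25V), C3(1μF, Q=4μC, V=4.00V)
Op 1: CLOSE 3-1: Q_total=19.00, C_total=6.00, V=3.17; Q3=3.17, Q1=15.83; dissipated=0.417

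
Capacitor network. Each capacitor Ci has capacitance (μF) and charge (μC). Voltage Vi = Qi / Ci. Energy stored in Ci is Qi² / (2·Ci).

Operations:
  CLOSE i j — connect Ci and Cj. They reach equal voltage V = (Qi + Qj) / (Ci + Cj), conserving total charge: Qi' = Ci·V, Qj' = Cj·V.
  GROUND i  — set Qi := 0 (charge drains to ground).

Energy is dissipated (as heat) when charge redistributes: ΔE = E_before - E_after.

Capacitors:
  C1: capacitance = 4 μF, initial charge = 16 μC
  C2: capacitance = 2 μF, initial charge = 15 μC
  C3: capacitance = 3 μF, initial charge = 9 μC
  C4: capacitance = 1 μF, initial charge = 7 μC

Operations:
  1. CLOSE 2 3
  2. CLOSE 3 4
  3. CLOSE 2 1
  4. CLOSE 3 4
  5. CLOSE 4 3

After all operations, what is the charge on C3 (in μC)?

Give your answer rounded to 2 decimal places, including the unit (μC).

Answer: 16.05 μC

Derivation:
Initial: C1(4μF, Q=16μC, V=4.00V), C2(2μF, Q=15μC, V=7.50V), C3(3μF, Q=9μC, V=3.00V), C4(1μF, Q=7μC, V=7.00V)
Op 1: CLOSE 2-3: Q_total=24.00, C_total=5.00, V=4.80; Q2=9.60, Q3=14.40; dissipated=12.150
Op 2: CLOSE 3-4: Q_total=21.40, C_total=4.00, V=5.35; Q3=16.05, Q4=5.35; dissipated=1.815
Op 3: CLOSE 2-1: Q_total=25.60, C_total=6.00, V=4.27; Q2=8.53, Q1=17.07; dissipated=0.427
Op 4: CLOSE 3-4: Q_total=21.40, C_total=4.00, V=5.35; Q3=16.05, Q4=5.35; dissipated=0.000
Op 5: CLOSE 4-3: Q_total=21.40, C_total=4.00, V=5.35; Q4=5.35, Q3=16.05; dissipated=0.000
Final charges: Q1=17.07, Q2=8.53, Q3=16.05, Q4=5.35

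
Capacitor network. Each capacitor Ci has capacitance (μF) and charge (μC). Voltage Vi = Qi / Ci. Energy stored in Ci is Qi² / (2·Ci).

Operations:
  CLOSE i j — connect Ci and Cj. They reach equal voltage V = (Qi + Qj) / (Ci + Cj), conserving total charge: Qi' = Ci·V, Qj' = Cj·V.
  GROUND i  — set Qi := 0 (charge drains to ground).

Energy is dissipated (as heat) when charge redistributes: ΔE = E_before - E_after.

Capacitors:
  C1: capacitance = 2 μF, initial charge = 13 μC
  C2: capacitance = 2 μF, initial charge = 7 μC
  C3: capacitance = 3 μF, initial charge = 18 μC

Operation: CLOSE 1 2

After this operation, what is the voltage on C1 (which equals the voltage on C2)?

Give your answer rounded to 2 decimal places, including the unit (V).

Answer: 5.00 V

Derivation:
Initial: C1(2μF, Q=13μC, V=6.50V), C2(2μF, Q=7μC, V=3.50V), C3(3μF, Q=18μC, V=6.00V)
Op 1: CLOSE 1-2: Q_total=20.00, C_total=4.00, V=5.00; Q1=10.00, Q2=10.00; dissipated=4.500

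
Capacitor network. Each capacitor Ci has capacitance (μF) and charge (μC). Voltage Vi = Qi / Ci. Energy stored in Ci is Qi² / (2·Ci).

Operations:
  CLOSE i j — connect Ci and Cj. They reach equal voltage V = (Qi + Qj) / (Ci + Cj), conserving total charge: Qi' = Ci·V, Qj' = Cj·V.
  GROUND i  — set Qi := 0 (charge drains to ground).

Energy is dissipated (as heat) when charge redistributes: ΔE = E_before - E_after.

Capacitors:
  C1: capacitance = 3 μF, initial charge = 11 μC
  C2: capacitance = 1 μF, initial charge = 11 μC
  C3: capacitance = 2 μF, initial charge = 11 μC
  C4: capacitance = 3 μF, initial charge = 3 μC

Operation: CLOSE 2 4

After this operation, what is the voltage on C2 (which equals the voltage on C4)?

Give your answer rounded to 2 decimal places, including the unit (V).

Answer: 3.50 V

Derivation:
Initial: C1(3μF, Q=11μC, V=3.67V), C2(1μF, Q=11μC, V=11.00V), C3(2μF, Q=11μC, V=5.50V), C4(3μF, Q=3μC, V=1.00V)
Op 1: CLOSE 2-4: Q_total=14.00, C_total=4.00, V=3.50; Q2=3.50, Q4=10.50; dissipated=37.500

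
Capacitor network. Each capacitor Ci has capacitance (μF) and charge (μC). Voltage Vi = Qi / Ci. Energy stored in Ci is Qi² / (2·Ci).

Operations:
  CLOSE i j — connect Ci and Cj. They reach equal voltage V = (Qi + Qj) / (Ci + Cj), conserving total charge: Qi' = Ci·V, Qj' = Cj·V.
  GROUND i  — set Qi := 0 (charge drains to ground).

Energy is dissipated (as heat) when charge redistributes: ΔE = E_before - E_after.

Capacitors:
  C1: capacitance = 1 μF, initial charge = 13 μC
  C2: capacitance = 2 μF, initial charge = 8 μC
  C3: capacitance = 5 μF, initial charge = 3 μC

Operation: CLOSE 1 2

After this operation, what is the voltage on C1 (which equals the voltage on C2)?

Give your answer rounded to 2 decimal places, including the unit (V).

Answer: 7.00 V

Derivation:
Initial: C1(1μF, Q=13μC, V=13.00V), C2(2μF, Q=8μC, V=4.00V), C3(5μF, Q=3μC, V=0.60V)
Op 1: CLOSE 1-2: Q_total=21.00, C_total=3.00, V=7.00; Q1=7.00, Q2=14.00; dissipated=27.000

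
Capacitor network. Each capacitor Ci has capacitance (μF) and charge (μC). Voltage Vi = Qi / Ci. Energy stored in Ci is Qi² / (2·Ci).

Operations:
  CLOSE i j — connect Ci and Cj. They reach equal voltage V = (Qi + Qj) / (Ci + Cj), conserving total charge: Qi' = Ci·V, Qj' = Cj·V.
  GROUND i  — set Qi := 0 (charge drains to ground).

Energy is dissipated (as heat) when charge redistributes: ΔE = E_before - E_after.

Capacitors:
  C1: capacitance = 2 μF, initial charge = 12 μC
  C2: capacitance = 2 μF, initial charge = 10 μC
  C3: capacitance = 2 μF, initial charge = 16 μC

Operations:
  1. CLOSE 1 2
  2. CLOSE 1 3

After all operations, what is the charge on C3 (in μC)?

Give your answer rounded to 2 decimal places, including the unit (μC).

Answer: 13.50 μC

Derivation:
Initial: C1(2μF, Q=12μC, V=6.00V), C2(2μF, Q=10μC, V=5.00V), C3(2μF, Q=16μC, V=8.00V)
Op 1: CLOSE 1-2: Q_total=22.00, C_total=4.00, V=5.50; Q1=11.00, Q2=11.00; dissipated=0.500
Op 2: CLOSE 1-3: Q_total=27.00, C_total=4.00, V=6.75; Q1=13.50, Q3=13.50; dissipated=3.125
Final charges: Q1=13.50, Q2=11.00, Q3=13.50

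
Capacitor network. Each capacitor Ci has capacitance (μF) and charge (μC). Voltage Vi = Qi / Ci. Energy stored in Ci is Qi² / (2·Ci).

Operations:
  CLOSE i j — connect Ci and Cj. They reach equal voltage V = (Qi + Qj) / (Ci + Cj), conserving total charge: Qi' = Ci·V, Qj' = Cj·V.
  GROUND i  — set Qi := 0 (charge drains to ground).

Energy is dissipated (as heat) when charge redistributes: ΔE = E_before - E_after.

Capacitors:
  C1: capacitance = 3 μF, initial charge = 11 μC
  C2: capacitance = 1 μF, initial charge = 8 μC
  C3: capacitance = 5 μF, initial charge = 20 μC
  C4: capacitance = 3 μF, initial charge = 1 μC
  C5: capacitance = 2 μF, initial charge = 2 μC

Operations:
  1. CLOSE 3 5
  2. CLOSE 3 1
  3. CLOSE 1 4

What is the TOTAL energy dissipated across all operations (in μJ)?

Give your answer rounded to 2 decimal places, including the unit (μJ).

Answer: 13.46 μJ

Derivation:
Initial: C1(3μF, Q=11μC, V=3.67V), C2(1μF, Q=8μC, V=8.00V), C3(5μF, Q=20μC, V=4.00V), C4(3μF, Q=1μC, V=0.33V), C5(2μF, Q=2μC, V=1.00V)
Op 1: CLOSE 3-5: Q_total=22.00, C_total=7.00, V=3.14; Q3=15.71, Q5=6.29; dissipated=6.429
Op 2: CLOSE 3-1: Q_total=26.71, C_total=8.00, V=3.34; Q3=16.70, Q1=10.02; dissipated=0.257
Op 3: CLOSE 1-4: Q_total=11.02, C_total=6.00, V=1.84; Q1=5.51, Q4=5.51; dissipated=6.777
Total dissipated: 13.463 μJ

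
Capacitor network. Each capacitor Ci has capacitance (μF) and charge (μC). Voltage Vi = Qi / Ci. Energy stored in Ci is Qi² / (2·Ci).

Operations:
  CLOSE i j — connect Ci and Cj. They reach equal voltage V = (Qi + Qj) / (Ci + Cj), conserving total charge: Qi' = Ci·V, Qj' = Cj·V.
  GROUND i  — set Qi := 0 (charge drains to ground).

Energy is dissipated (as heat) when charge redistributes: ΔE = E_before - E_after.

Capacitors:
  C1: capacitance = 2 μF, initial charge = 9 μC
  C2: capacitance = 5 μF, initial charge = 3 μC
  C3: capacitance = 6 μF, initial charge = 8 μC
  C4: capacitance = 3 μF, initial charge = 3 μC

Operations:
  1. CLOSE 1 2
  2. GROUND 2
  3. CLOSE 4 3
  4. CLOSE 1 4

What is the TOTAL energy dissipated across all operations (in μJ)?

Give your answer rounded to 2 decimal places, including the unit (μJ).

Answer: 18.47 μJ

Derivation:
Initial: C1(2μF, Q=9μC, V=4.50V), C2(5μF, Q=3μC, V=0.60V), C3(6μF, Q=8μC, V=1.33V), C4(3μF, Q=3μC, V=1.00V)
Op 1: CLOSE 1-2: Q_total=12.00, C_total=7.00, V=1.71; Q1=3.43, Q2=8.57; dissipated=10.864
Op 2: GROUND 2: Q2=0; energy lost=7.347
Op 3: CLOSE 4-3: Q_total=11.00, C_total=9.00, V=1.22; Q4=3.67, Q3=7.33; dissipated=0.111
Op 4: CLOSE 1-4: Q_total=7.10, C_total=5.00, V=1.42; Q1=2.84, Q4=4.26; dissipated=0.145
Total dissipated: 18.468 μJ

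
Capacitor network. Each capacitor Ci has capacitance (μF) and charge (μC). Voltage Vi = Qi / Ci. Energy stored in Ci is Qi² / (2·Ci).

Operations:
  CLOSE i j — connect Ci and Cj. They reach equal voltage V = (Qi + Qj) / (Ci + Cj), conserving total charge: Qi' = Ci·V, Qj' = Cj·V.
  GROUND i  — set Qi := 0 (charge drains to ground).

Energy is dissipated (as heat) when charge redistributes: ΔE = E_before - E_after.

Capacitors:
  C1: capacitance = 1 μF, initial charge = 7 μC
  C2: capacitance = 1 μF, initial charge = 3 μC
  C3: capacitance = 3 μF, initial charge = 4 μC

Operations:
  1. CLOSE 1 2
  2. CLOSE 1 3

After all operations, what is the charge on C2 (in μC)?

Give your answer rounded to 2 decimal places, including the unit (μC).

Answer: 5.00 μC

Derivation:
Initial: C1(1μF, Q=7μC, V=7.00V), C2(1μF, Q=3μC, V=3.00V), C3(3μF, Q=4μC, V=1.33V)
Op 1: CLOSE 1-2: Q_total=10.00, C_total=2.00, V=5.00; Q1=5.00, Q2=5.00; dissipated=4.000
Op 2: CLOSE 1-3: Q_total=9.00, C_total=4.00, V=2.25; Q1=2.25, Q3=6.75; dissipated=5.042
Final charges: Q1=2.25, Q2=5.00, Q3=6.75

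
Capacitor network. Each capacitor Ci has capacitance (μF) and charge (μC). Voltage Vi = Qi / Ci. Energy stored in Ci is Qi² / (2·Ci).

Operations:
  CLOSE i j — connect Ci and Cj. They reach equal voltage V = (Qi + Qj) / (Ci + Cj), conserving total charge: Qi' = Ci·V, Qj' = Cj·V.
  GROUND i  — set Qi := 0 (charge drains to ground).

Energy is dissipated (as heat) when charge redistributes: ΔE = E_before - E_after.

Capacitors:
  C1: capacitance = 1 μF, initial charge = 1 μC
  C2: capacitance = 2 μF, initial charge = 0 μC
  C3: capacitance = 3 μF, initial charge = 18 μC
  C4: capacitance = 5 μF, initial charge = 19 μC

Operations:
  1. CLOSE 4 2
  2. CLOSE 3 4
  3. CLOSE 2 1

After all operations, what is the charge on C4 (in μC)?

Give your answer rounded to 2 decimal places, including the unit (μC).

Answer: 19.73 μC

Derivation:
Initial: C1(1μF, Q=1μC, V=1.00V), C2(2μF, Q=0μC, V=0.00V), C3(3μF, Q=18μC, V=6.00V), C4(5μF, Q=19μC, V=3.80V)
Op 1: CLOSE 4-2: Q_total=19.00, C_total=7.00, V=2.71; Q4=13.57, Q2=5.43; dissipated=10.314
Op 2: CLOSE 3-4: Q_total=31.57, C_total=8.00, V=3.95; Q3=11.84, Q4=19.73; dissipated=10.121
Op 3: CLOSE 2-1: Q_total=6.43, C_total=3.00, V=2.14; Q2=4.29, Q1=2.14; dissipated=0.980
Final charges: Q1=2.14, Q2=4.29, Q3=11.84, Q4=19.73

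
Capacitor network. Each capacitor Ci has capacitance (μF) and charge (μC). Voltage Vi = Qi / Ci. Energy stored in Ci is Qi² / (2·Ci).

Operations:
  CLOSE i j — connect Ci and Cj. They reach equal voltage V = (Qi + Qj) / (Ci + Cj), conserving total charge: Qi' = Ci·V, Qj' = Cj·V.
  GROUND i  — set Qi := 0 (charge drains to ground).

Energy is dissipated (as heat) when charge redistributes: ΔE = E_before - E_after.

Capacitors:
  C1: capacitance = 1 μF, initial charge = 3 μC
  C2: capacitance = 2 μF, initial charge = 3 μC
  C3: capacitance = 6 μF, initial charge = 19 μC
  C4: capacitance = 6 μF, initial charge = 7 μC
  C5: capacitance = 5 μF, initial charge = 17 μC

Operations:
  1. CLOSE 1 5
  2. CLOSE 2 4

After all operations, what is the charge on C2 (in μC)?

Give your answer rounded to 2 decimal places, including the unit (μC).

Initial: C1(1μF, Q=3μC, V=3.00V), C2(2μF, Q=3μC, V=1.50V), C3(6μF, Q=19μC, V=3.17V), C4(6μF, Q=7μC, V=1.17V), C5(5μF, Q=17μC, V=3.40V)
Op 1: CLOSE 1-5: Q_total=20.00, C_total=6.00, V=3.33; Q1=3.33, Q5=16.67; dissipated=0.067
Op 2: CLOSE 2-4: Q_total=10.00, C_total=8.00, V=1.25; Q2=2.50, Q4=7.50; dissipated=0.083
Final charges: Q1=3.33, Q2=2.50, Q3=19.00, Q4=7.50, Q5=16.67

Answer: 2.50 μC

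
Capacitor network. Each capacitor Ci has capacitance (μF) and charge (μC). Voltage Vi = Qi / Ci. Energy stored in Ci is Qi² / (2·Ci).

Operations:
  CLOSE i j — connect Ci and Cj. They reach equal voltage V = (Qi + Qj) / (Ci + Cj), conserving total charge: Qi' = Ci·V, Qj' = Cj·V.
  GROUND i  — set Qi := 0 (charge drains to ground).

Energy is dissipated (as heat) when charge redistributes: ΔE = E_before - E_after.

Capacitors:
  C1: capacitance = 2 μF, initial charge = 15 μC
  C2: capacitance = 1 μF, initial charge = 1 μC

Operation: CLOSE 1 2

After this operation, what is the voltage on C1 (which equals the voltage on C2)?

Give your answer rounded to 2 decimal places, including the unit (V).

Initial: C1(2μF, Q=15μC, V=7.50V), C2(1μF, Q=1μC, V=1.00V)
Op 1: CLOSE 1-2: Q_total=16.00, C_total=3.00, V=5.33; Q1=10.67, Q2=5.33; dissipated=14.083

Answer: 5.33 V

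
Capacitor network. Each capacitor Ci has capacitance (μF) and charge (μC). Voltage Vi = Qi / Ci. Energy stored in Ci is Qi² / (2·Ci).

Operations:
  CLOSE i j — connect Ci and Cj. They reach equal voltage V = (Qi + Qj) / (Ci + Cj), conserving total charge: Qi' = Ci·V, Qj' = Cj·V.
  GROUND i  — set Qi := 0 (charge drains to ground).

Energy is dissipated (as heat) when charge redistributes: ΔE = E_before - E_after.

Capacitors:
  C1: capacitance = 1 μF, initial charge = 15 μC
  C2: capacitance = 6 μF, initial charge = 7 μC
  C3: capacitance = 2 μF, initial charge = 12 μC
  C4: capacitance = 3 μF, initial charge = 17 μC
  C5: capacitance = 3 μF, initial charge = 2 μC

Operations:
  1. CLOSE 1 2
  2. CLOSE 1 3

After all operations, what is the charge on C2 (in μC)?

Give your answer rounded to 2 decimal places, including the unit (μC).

Answer: 18.86 μC

Derivation:
Initial: C1(1μF, Q=15μC, V=15.00V), C2(6μF, Q=7μC, V=1.17V), C3(2μF, Q=12μC, V=6.00V), C4(3μF, Q=17μC, V=5.67V), C5(3μF, Q=2μC, V=0.67V)
Op 1: CLOSE 1-2: Q_total=22.00, C_total=7.00, V=3.14; Q1=3.14, Q2=18.86; dissipated=82.012
Op 2: CLOSE 1-3: Q_total=15.14, C_total=3.00, V=5.05; Q1=5.05, Q3=10.10; dissipated=2.721
Final charges: Q1=5.05, Q2=18.86, Q3=10.10, Q4=17.00, Q5=2.00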